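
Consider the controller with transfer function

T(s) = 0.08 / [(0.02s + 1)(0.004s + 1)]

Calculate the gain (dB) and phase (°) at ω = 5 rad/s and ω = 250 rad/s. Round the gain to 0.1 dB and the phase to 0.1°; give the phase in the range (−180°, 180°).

At ω = 5 rad/s:
pole (1 + j5·0.02) = 1 + j0.1 → |·| ≈ 1.005, ∠ ≈ 5.71°
pole (1 + j5·0.004) = 1 + j0.02 → |·| ≈ 1.0002, ∠ ≈ 1.15°
|T| = 0.08 · 1 / (1.005 · 1.0002) ≈ 0.079586
Gain = 20 log₁₀(0.079586) ≈ -21.98 dB
∠T = (0°) − (5.71° + 1.15°) = -6.86°

At ω = 250 rad/s:
pole (1 + j250·0.02) = 1 + j5 → |·| ≈ 5.099, ∠ ≈ 78.69°
pole (1 + j250·0.004) = 1 + j1 → |·| ≈ 1.4142, ∠ ≈ 45.00°
|T| = 0.08 · 1 / (5.099 · 1.4142) ≈ 0.011094
Gain = 20 log₁₀(0.011094) ≈ -39.10 dB
∠T = (0°) − (78.69° + 45.00°) = -123.69°

ω = 5: -22.0 dB, -6.9°; ω = 250: -39.1 dB, -123.7°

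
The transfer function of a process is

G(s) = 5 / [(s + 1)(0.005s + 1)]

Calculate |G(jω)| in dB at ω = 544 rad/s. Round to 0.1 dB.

At ω = 544 rad/s:
pole (1 + j544·1) = 1 + j544 → |·| ≈ 544, ∠ ≈ 89.89°
pole (1 + j544·0.005) = 1 + j2.72 → |·| ≈ 2.898, ∠ ≈ 69.81°
|G| = 5 · 1 / (544 · 2.898) ≈ 0.0031716
Gain = 20 log₁₀(0.0031716) ≈ -49.97 dB

-50.0 dB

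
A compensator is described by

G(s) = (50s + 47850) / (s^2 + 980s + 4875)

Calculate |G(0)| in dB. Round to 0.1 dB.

G(0) = 47850 / 4875 ≈ 9.8154
20 log₁₀(9.8154) ≈ 19.84 dB

19.8 dB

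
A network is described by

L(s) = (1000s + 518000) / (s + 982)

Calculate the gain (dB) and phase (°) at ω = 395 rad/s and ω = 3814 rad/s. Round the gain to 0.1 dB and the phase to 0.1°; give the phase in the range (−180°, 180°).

Substitute s = j395:
Numerator: 1000(j395) + 518000 = 518000 + j395000
Denominator: (j395) + 982 = 982 + j395
|N| = √(518000² + 395000²) ≈ 6.5142e+05, ∠N ≈ 37.33°
|D| = √(982² + 395²) ≈ 1058.5, ∠D ≈ 21.91°
|L| = 6.5142e+05 / 1058.5 ≈ 615.42
Gain = 20 log₁₀(615.42) ≈ 55.78 dB
∠L = 37.33° − 21.91° = 15.42°

Substitute s = j3814:
Numerator: 1000(j3814) + 518000 = 518000 + j3814000
Denominator: (j3814) + 982 = 982 + j3814
|N| = √(518000² + 3814000²) ≈ 3.849e+06, ∠N ≈ 82.27°
|D| = √(982² + 3814²) ≈ 3938.4, ∠D ≈ 75.56°
|L| = 3.849e+06 / 3938.4 ≈ 977.3
Gain = 20 log₁₀(977.3) ≈ 59.80 dB
∠L = 82.27° − 75.56° = 6.71°

ω = 395: 55.8 dB, 15.4°; ω = 3814: 59.8 dB, 6.7°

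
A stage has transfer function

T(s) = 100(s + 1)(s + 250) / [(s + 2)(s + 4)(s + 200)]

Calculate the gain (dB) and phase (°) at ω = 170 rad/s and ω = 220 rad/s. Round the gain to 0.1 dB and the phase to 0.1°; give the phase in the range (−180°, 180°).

ω = 170: -3.4 dB, -94.5°; ω = 220: -5.9 dB, -95.1°

At s = jω = j170:
zero (s+1): 1 + j170 → |·| = √(1²+170²) = √28901 ≈ 170, ∠ = arctan(170/1) ≈ 89.66°
zero (s+250): 250 + j170 → |·| = √(250²+170²) = √91400 ≈ 302.32, ∠ = arctan(170/250) ≈ 34.22°
pole (s+2): 2 + j170 → |·| = √(2²+170²) = √28904 ≈ 170.01, ∠ = arctan(170/2) ≈ 89.33°
pole (s+4): 4 + j170 → |·| = √(4²+170²) = √28916 ≈ 170.05, ∠ = arctan(170/4) ≈ 88.65°
pole (s+200): 200 + j170 → |·| = √(200²+170²) = √68900 ≈ 262.49, ∠ = arctan(170/200) ≈ 40.36°
|T| = 100 · 51394 / 7.5886e+06 ≈ 0.67725
Gain = 20 log₁₀(0.67725) ≈ -3.39 dB
∠T = 123.88° − 218.34° = -94.46°

At s = jω = j220:
zero (s+1): 1 + j220 → |·| = √(1²+220²) = √48401 ≈ 220, ∠ = arctan(220/1) ≈ 89.74°
zero (s+250): 250 + j220 → |·| = √(250²+220²) = √110900 ≈ 333.02, ∠ = arctan(220/250) ≈ 41.35°
pole (s+2): 2 + j220 → |·| = √(2²+220²) = √48404 ≈ 220.01, ∠ = arctan(220/2) ≈ 89.48°
pole (s+4): 4 + j220 → |·| = √(4²+220²) = √48416 ≈ 220.04, ∠ = arctan(220/4) ≈ 88.96°
pole (s+200): 200 + j220 → |·| = √(200²+220²) = √88400 ≈ 297.32, ∠ = arctan(220/200) ≈ 47.73°
|T| = 100 · 73264 / 1.4394e+07 ≈ 0.50899
Gain = 20 log₁₀(0.50899) ≈ -5.87 dB
∠T = 131.09° − 226.17° = -95.08°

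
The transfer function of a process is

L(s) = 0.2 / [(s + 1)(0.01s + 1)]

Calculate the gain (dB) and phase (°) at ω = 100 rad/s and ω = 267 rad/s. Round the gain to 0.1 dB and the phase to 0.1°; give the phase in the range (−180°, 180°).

At ω = 100 rad/s:
pole (1 + j100·1) = 1 + j100 → |·| ≈ 100, ∠ ≈ 89.43°
pole (1 + j100·0.01) = 1 + j1 → |·| ≈ 1.4142, ∠ ≈ 45.00°
|L| = 0.2 · 1 / (100 · 1.4142) ≈ 0.0014142
Gain = 20 log₁₀(0.0014142) ≈ -56.99 dB
∠L = (0°) − (89.43° + 45.00°) = -134.43°

At ω = 267 rad/s:
pole (1 + j267·1) = 1 + j267 → |·| ≈ 267, ∠ ≈ 89.79°
pole (1 + j267·0.01) = 1 + j2.67 → |·| ≈ 2.8511, ∠ ≈ 69.47°
|L| = 0.2 · 1 / (267 · 2.8511) ≈ 0.00026273
Gain = 20 log₁₀(0.00026273) ≈ -71.61 dB
∠L = (0°) − (89.79° + 69.47°) = -159.26°

ω = 100: -57.0 dB, -134.4°; ω = 267: -71.6 dB, -159.3°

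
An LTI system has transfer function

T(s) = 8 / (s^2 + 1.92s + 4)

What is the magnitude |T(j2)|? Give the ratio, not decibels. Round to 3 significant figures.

2.08

At s = jω = j2:
quadratic: (j2)² + 1.92·j2 + 4 = 0 + j3.84 → |·| ≈ 3.84, ∠ ≈ 90.00°
|T| = 8 / 3.84 ≈ 2.0833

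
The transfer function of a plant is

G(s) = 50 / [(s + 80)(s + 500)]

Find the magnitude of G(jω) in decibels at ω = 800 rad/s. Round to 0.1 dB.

At s = jω = j800:
pole (s+80): 80 + j800 → |·| = √(80²+800²) = √646400 ≈ 803.99, ∠ = arctan(800/80) ≈ 84.29°
pole (s+500): 500 + j800 → |·| = √(500²+800²) = √890000 ≈ 943.4, ∠ = arctan(800/500) ≈ 57.99°
|G| = 50 / 7.5848e+05 ≈ 6.5921e-05
Gain = 20 log₁₀(6.5921e-05) ≈ -83.62 dB

-83.6 dB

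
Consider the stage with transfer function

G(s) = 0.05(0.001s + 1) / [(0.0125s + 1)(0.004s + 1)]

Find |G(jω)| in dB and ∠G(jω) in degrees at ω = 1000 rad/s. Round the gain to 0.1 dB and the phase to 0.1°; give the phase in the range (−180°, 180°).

-57.3 dB, -116.4°

At ω = 1000 rad/s:
zero (1 + j1000·0.001) = 1 + j1 → |·| ≈ 1.4142, ∠ ≈ 45.00°
pole (1 + j1000·0.0125) = 1 + j12.5 → |·| ≈ 12.54, ∠ ≈ 85.43°
pole (1 + j1000·0.004) = 1 + j4 → |·| ≈ 4.1231, ∠ ≈ 75.96°
|G| = 0.05 · 1.4142 / (12.54 · 4.1231) ≈ 0.0013676
Gain = 20 log₁₀(0.0013676) ≈ -57.28 dB
∠G = (45.00°) − (85.43° + 75.96°) = -116.39°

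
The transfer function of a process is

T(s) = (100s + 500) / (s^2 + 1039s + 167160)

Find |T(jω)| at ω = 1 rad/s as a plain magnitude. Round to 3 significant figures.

Substitute s = j1:
Numerator: 100(j1) + 500 = 500 + j100
Denominator: (j1)^2 + 1039(j1) + 167160 = 167159 + j1039
|N| = √(500² + 100²) ≈ 509.9, ∠N ≈ 11.31°
|D| = √(167159² + 1039²) ≈ 1.6716e+05, ∠D ≈ 0.36°
|T| = 509.9 / 1.6716e+05 ≈ 0.0030504

0.00305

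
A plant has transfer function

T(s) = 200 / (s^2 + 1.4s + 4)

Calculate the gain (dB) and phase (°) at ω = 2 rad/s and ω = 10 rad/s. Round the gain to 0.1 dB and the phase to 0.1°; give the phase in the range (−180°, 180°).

ω = 2: 37.1 dB, -90.0°; ω = 10: 6.3 dB, -171.7°

At s = jω = j2:
quadratic: (j2)² + 1.4·j2 + 4 = 0 + j2.8 → |·| ≈ 2.8, ∠ ≈ 90.00°
|T| = 200 / 2.8 ≈ 71.429
Gain = 20 log₁₀(71.429) ≈ 37.08 dB
∠T = 0.00° − 90.00° = -90.00°

At s = jω = j10:
quadratic: (j10)² + 1.4·j10 + 4 = -96 + j14 → |·| ≈ 97.015, ∠ ≈ 171.70°
|T| = 200 / 97.015 ≈ 2.0615
Gain = 20 log₁₀(2.0615) ≈ 6.28 dB
∠T = 0.00° − 171.70° = -171.70°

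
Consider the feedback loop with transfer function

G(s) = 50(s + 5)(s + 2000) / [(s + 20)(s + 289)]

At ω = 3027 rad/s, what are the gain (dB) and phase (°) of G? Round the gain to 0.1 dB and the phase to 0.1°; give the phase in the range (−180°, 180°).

35.5 dB, -27.7°

At s = jω = j3027:
zero (s+5): 5 + j3027 → |·| = √(5²+3027²) = √9162754 ≈ 3027, ∠ = arctan(3027/5) ≈ 89.91°
zero (s+2000): 2000 + j3027 → |·| = √(2000²+3027²) = √13162729 ≈ 3628, ∠ = arctan(3027/2000) ≈ 56.55°
pole (s+20): 20 + j3027 → |·| = √(20²+3027²) = √9163129 ≈ 3027.1, ∠ = arctan(3027/20) ≈ 89.62°
pole (s+289): 289 + j3027 → |·| = √(289²+3027²) = √9246250 ≈ 3040.8, ∠ = arctan(3027/289) ≈ 84.55°
|G| = 50 · 1.0982e+07 / 9.2048e+06 ≈ 59.654
Gain = 20 log₁₀(59.654) ≈ 35.51 dB
∠G = 146.46° − 174.17° = -27.71°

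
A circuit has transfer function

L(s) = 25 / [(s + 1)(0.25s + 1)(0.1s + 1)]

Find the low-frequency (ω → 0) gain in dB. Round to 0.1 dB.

L(0) = 25 · 1 / 1 = 25
20 log₁₀(25) ≈ 27.96 dB

28.0 dB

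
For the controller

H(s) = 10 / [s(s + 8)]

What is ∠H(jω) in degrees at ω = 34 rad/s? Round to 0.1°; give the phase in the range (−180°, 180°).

At s = jω = j34:
pole (s+8): 8 + j34 → |·| = √(8²+34²) = √1220 ≈ 34.928, ∠ = arctan(34/8) ≈ 76.76°
pole at origin: |s| = 34, ∠ = 90.00° (in denominator)
∠H = 0.00° − 166.76° = -166.76°

-166.8°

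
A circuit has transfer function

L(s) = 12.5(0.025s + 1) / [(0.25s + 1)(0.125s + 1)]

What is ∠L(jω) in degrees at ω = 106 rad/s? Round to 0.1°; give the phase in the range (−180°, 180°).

At ω = 106 rad/s:
zero (1 + j106·0.025) = 1 + j2.65 → |·| ≈ 2.8324, ∠ ≈ 69.33°
pole (1 + j106·0.25) = 1 + j26.5 → |·| ≈ 26.519, ∠ ≈ 87.84°
pole (1 + j106·0.125) = 1 + j13.25 → |·| ≈ 13.288, ∠ ≈ 85.68°
∠L = (69.33°) − (87.84° + 85.68°) = -104.19°

-104.2°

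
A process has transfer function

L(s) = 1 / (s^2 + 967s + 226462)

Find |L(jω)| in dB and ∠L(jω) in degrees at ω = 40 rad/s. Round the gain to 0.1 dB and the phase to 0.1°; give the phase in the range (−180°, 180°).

Substitute s = j40:
Numerator: 1 = 1 + j0
Denominator: (j40)^2 + 967(j40) + 226462 = 224862 + j38680
|N| = √(1² + 0²) ≈ 1, ∠N ≈ 0.00°
|D| = √(224862² + 38680²) ≈ 2.2816e+05, ∠D ≈ 9.76°
|L| = 1 / 2.2816e+05 ≈ 4.3829e-06
Gain = 20 log₁₀(4.3829e-06) ≈ -107.16 dB
∠L = 0.00° − 9.76° = -9.76°

-107.2 dB, -9.8°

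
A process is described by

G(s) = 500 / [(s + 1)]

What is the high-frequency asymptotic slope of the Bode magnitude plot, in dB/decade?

-20 dB/decade

Each pole contributes −20 dB/decade at high frequency; each zero contributes +20 dB/decade.
Net: 0 zero(s) − 1 pole(s) → -20 dB/decade.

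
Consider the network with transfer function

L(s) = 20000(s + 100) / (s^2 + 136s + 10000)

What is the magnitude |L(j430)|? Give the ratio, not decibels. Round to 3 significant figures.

47.9

At s = jω = j430:
zero (s+100): 100 + j430 → |·| = √(100²+430²) = √194900 ≈ 441.47, ∠ = arctan(430/100) ≈ 76.91°
quadratic: (j430)² + 136·j430 + 10000 = -174900 + j58480 → |·| ≈ 1.8442e+05, ∠ ≈ 161.51°
|L| = 20000 · 441.47 / 1.8442e+05 ≈ 47.877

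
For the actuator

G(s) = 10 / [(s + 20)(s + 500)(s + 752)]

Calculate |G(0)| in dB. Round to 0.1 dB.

G(0) = 10 / (20·500·752) ≈ 1.3298e-06
20 log₁₀(1.3298e-06) ≈ -117.52 dB

-117.5 dB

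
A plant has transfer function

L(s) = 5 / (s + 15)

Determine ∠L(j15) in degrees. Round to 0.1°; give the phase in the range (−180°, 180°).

At s = jω = j15:
pole (s+15): 15 + j15 → |·| = √(15²+15²) = √450 ≈ 21.213, ∠ = arctan(15/15) ≈ 45.00°
∠L = 0.00° − 45.00° = -45.00°

-45.0°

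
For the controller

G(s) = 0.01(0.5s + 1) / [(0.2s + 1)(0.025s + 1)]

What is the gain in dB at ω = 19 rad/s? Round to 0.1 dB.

At ω = 19 rad/s:
zero (1 + j19·0.5) = 1 + j9.5 → |·| ≈ 9.5525, ∠ ≈ 83.99°
pole (1 + j19·0.2) = 1 + j3.8 → |·| ≈ 3.9294, ∠ ≈ 75.26°
pole (1 + j19·0.025) = 1 + j0.475 → |·| ≈ 1.1071, ∠ ≈ 25.41°
|G| = 0.01 · 9.5525 / (3.9294 · 1.1071) ≈ 0.021959
Gain = 20 log₁₀(0.021959) ≈ -33.17 dB

-33.2 dB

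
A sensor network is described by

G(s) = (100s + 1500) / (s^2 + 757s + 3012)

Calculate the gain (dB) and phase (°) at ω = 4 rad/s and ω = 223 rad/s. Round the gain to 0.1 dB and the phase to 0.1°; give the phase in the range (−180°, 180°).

Substitute s = j4:
Numerator: 100(j4) + 1500 = 1500 + j400
Denominator: (j4)^2 + 757(j4) + 3012 = 2996 + j3028
|N| = √(1500² + 400²) ≈ 1552.4, ∠N ≈ 14.93°
|D| = √(2996² + 3028²) ≈ 4259.7, ∠D ≈ 45.30°
|G| = 1552.4 / 4259.7 ≈ 0.36444
Gain = 20 log₁₀(0.36444) ≈ -8.77 dB
∠G = 14.93° − 45.30° = -30.37°

Substitute s = j223:
Numerator: 100(j223) + 1500 = 1500 + j22300
Denominator: (j223)^2 + 757(j223) + 3012 = -46717 + j168811
|N| = √(1500² + 22300²) ≈ 22350, ∠N ≈ 86.15°
|D| = √(46717² + 168811²) ≈ 1.7516e+05, ∠D ≈ 105.47°
|G| = 22350 / 1.7516e+05 ≈ 0.1276
Gain = 20 log₁₀(0.1276) ≈ -17.88 dB
∠G = 86.15° − 105.47° = -19.32°

ω = 4: -8.8 dB, -30.4°; ω = 223: -17.9 dB, -19.3°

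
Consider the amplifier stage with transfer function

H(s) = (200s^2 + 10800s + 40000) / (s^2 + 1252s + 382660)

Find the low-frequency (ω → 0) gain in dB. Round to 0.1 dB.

H(0) = 40000 / 382660 ≈ 0.10453
20 log₁₀(0.10453) ≈ -19.62 dB

-19.6 dB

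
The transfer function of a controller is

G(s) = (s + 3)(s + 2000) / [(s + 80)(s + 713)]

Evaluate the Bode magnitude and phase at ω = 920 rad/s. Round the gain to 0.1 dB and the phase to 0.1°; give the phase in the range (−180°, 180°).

5.5 dB, -22.7°

At s = jω = j920:
zero (s+3): 3 + j920 → |·| = √(3²+920²) = √846409 ≈ 920, ∠ = arctan(920/3) ≈ 89.81°
zero (s+2000): 2000 + j920 → |·| = √(2000²+920²) = √4846400 ≈ 2201.5, ∠ = arctan(920/2000) ≈ 24.70°
pole (s+80): 80 + j920 → |·| = √(80²+920²) = √852800 ≈ 923.47, ∠ = arctan(920/80) ≈ 85.03°
pole (s+713): 713 + j920 → |·| = √(713²+920²) = √1354769 ≈ 1163.9, ∠ = arctan(920/713) ≈ 52.22°
|G| = 1 · 2.0254e+06 / 1.0748e+06 ≈ 1.8844
Gain = 20 log₁₀(1.8844) ≈ 5.50 dB
∠G = 114.51° − 137.25° = -22.74°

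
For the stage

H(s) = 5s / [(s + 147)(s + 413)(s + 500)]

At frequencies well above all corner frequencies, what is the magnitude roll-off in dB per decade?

-40 dB/decade

Each pole contributes −20 dB/decade at high frequency; each zero contributes +20 dB/decade.
Net: 1 zero(s) − 3 pole(s) → -40 dB/decade.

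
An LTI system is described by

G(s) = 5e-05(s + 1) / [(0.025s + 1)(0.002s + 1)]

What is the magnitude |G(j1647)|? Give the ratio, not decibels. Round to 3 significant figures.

At ω = 1647 rad/s:
zero (1 + j1647·1) = 1 + j1647 → |·| ≈ 1647, ∠ ≈ 89.97°
pole (1 + j1647·0.025) = 1 + j41.175 → |·| ≈ 41.187, ∠ ≈ 88.61°
pole (1 + j1647·0.002) = 1 + j3.294 → |·| ≈ 3.4424, ∠ ≈ 73.11°
|G| = 5e-05 · 1647 / (41.187 · 3.4424) ≈ 0.00058082

0.000581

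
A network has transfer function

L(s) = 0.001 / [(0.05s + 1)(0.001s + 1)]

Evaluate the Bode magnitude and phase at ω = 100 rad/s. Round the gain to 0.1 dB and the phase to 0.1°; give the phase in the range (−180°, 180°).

-74.2 dB, -84.4°

At ω = 100 rad/s:
pole (1 + j100·0.05) = 1 + j5 → |·| ≈ 5.099, ∠ ≈ 78.69°
pole (1 + j100·0.001) = 1 + j0.1 → |·| ≈ 1.005, ∠ ≈ 5.71°
|L| = 0.001 · 1 / (5.099 · 1.005) ≈ 0.00019514
Gain = 20 log₁₀(0.00019514) ≈ -74.19 dB
∠L = (0°) − (78.69° + 5.71°) = -84.40°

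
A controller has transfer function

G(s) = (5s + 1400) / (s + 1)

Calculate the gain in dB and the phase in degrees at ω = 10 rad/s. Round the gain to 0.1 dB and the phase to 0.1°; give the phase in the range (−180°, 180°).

Substitute s = j10:
Numerator: 5(j10) + 1400 = 1400 + j50
Denominator: (j10) + 1 = 1 + j10
|N| = √(1400² + 50²) ≈ 1400.9, ∠N ≈ 2.05°
|D| = √(1² + 10²) ≈ 10.05, ∠D ≈ 84.29°
|G| = 1400.9 / 10.05 ≈ 139.39
Gain = 20 log₁₀(139.39) ≈ 42.88 dB
∠G = 2.05° − 84.29° = -82.24°

42.9 dB, -82.2°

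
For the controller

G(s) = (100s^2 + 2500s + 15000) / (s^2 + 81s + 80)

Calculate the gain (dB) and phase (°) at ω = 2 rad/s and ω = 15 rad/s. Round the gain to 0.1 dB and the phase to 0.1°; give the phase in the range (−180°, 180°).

ω = 2: 38.7 dB, -46.0°; ω = 15: 29.9 dB, 4.5°

Substitute s = j2:
Numerator: 100(j2)^2 + 2500(j2) + 15000 = 14600 + j5000
Denominator: (j2)^2 + 81(j2) + 80 = 76 + j162
|N| = √(14600² + 5000²) ≈ 15432, ∠N ≈ 18.90°
|D| = √(76² + 162²) ≈ 178.94, ∠D ≈ 64.87°
|G| = 15432 / 178.94 ≈ 86.241
Gain = 20 log₁₀(86.241) ≈ 38.71 dB
∠G = 18.90° − 64.87° = -45.97°

Substitute s = j15:
Numerator: 100(j15)^2 + 2500(j15) + 15000 = -7500 + j37500
Denominator: (j15)^2 + 81(j15) + 80 = -145 + j1215
|N| = √(7500² + 37500²) ≈ 38243, ∠N ≈ 101.31°
|D| = √(145² + 1215²) ≈ 1223.6, ∠D ≈ 96.81°
|G| = 38243 / 1223.6 ≈ 31.254
Gain = 20 log₁₀(31.254) ≈ 29.90 dB
∠G = 101.31° − 96.81° = 4.50°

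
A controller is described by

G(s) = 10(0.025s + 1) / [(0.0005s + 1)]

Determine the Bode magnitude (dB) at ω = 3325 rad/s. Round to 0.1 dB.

52.6 dB

At ω = 3325 rad/s:
zero (1 + j3325·0.025) = 1 + j83.125 → |·| ≈ 83.131, ∠ ≈ 89.31°
pole (1 + j3325·0.0005) = 1 + j1.6625 → |·| ≈ 1.9401, ∠ ≈ 58.97°
|G| = 10 · 83.131 / (1.9401) ≈ 428.49
Gain = 20 log₁₀(428.49) ≈ 52.64 dB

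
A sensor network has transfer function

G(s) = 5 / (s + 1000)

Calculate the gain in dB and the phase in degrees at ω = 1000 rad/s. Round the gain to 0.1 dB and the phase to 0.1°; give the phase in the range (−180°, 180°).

-49.0 dB, -45.0°

Substitute s = j1000:
Numerator: 5 = 5 + j0
Denominator: (j1000) + 1000 = 1000 + j1000
|N| = √(5² + 0²) ≈ 5, ∠N ≈ 0.00°
|D| = √(1000² + 1000²) ≈ 1414.2, ∠D ≈ 45.00°
|G| = 5 / 1414.2 ≈ 0.0035356
Gain = 20 log₁₀(0.0035356) ≈ -49.03 dB
∠G = 0.00° − 45.00° = -45.00°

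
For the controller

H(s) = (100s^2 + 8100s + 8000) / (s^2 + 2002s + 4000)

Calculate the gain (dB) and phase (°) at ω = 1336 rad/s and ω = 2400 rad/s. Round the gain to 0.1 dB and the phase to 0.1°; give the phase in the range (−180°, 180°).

Substitute s = j1336:
Numerator: 100(j1336)^2 + 8100(j1336) + 8000 = -178481600 + j10821600
Denominator: (j1336)^2 + 2002(j1336) + 4000 = -1780896 + j2674672
|N| = √(178481600² + 10821600²) ≈ 1.7881e+08, ∠N ≈ 176.53°
|D| = √(1780896² + 2674672²) ≈ 3.2133e+06, ∠D ≈ 123.66°
|H| = 1.7881e+08 / 3.2133e+06 ≈ 55.647
Gain = 20 log₁₀(55.647) ≈ 34.91 dB
∠H = 176.53° − 123.66° = 52.87°

Substitute s = j2400:
Numerator: 100(j2400)^2 + 8100(j2400) + 8000 = -575992000 + j19440000
Denominator: (j2400)^2 + 2002(j2400) + 4000 = -5756000 + j4804800
|N| = √(575992000² + 19440000²) ≈ 5.7632e+08, ∠N ≈ 178.07°
|D| = √(5756000² + 4804800²) ≈ 7.4978e+06, ∠D ≈ 140.15°
|H| = 5.7632e+08 / 7.4978e+06 ≈ 76.865
Gain = 20 log₁₀(76.865) ≈ 37.71 dB
∠H = 178.07° − 140.15° = 37.92°

ω = 1336: 34.9 dB, 52.9°; ω = 2400: 37.7 dB, 37.9°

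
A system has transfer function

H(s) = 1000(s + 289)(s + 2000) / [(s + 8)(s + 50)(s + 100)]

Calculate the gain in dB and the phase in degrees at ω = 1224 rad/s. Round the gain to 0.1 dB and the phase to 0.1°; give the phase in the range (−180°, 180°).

4.1 dB, -154.4°

At s = jω = j1224:
zero (s+289): 289 + j1224 → |·| = √(289²+1224²) = √1581697 ≈ 1257.7, ∠ = arctan(1224/289) ≈ 76.72°
zero (s+2000): 2000 + j1224 → |·| = √(2000²+1224²) = √5498176 ≈ 2344.8, ∠ = arctan(1224/2000) ≈ 31.47°
pole (s+8): 8 + j1224 → |·| = √(8²+1224²) = √1498240 ≈ 1224, ∠ = arctan(1224/8) ≈ 89.63°
pole (s+50): 50 + j1224 → |·| = √(50²+1224²) = √1500676 ≈ 1225, ∠ = arctan(1224/50) ≈ 87.66°
pole (s+100): 100 + j1224 → |·| = √(100²+1224²) = √1508176 ≈ 1228.1, ∠ = arctan(1224/100) ≈ 85.33°
|H| = 1000 · 2.9491e+06 / 1.8414e+09 ≈ 1.6016
Gain = 20 log₁₀(1.6016) ≈ 4.09 dB
∠H = 108.19° − 262.62° = -154.43°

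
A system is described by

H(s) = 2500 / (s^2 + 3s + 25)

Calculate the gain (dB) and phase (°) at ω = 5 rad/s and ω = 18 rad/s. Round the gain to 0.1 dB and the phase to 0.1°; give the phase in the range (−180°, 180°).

ω = 5: 44.4 dB, -90.0°; ω = 18: 18.3 dB, -169.8°

At s = jω = j5:
quadratic: (j5)² + 3·j5 + 25 = 0 + j15 → |·| ≈ 15, ∠ ≈ 90.00°
|H| = 2500 / 15 ≈ 166.67
Gain = 20 log₁₀(166.67) ≈ 44.44 dB
∠H = 0.00° − 90.00° = -90.00°

At s = jω = j18:
quadratic: (j18)² + 3·j18 + 25 = -299 + j54 → |·| ≈ 303.84, ∠ ≈ 169.76°
|H| = 2500 / 303.84 ≈ 8.228
Gain = 20 log₁₀(8.228) ≈ 18.31 dB
∠H = 0.00° − 169.76° = -169.76°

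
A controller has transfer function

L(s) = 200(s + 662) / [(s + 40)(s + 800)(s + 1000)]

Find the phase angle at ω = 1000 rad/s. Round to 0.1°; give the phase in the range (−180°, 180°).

At s = jω = j1000:
zero (s+662): 662 + j1000 → |·| = √(662²+1000²) = √1438244 ≈ 1199.3, ∠ = arctan(1000/662) ≈ 56.50°
pole (s+40): 40 + j1000 → |·| = √(40²+1000²) = √1001600 ≈ 1000.8, ∠ = arctan(1000/40) ≈ 87.71°
pole (s+800): 800 + j1000 → |·| = √(800²+1000²) = √1640000 ≈ 1280.6, ∠ = arctan(1000/800) ≈ 51.34°
pole (s+1000): 1000 + j1000 → |·| = √(1000²+1000²) = √2000000 ≈ 1414.2, ∠ = arctan(1000/1000) ≈ 45.00°
∠L = 56.50° − 184.05° = -127.55°

-127.6°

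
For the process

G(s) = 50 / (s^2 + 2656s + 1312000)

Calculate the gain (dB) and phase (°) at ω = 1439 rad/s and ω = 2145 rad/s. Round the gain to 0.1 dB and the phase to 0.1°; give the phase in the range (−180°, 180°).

ω = 1439: -97.8 dB, -101.2°; ω = 2145: -102.4 dB, -120.0°

Substitute s = j1439:
Numerator: 50 = 50 + j0
Denominator: (j1439)^2 + 2656(j1439) + 1312000 = -758721 + j3821984
|N| = √(50² + 0²) ≈ 50, ∠N ≈ 0.00°
|D| = √(758721² + 3821984²) ≈ 3.8966e+06, ∠D ≈ 101.23°
|G| = 50 / 3.8966e+06 ≈ 1.2832e-05
Gain = 20 log₁₀(1.2832e-05) ≈ -97.83 dB
∠G = 0.00° − 101.23° = -101.23°

Substitute s = j2145:
Numerator: 50 = 50 + j0
Denominator: (j2145)^2 + 2656(j2145) + 1312000 = -3289025 + j5697120
|N| = √(50² + 0²) ≈ 50, ∠N ≈ 0.00°
|D| = √(3289025² + 5697120²) ≈ 6.5784e+06, ∠D ≈ 120.00°
|G| = 50 / 6.5784e+06 ≈ 7.6006e-06
Gain = 20 log₁₀(7.6006e-06) ≈ -102.38 dB
∠G = 0.00° − 120.00° = -120.00°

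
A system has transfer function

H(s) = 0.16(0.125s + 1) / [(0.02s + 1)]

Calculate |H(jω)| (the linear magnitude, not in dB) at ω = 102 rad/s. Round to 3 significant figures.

0.901

At ω = 102 rad/s:
zero (1 + j102·0.125) = 1 + j12.75 → |·| ≈ 12.789, ∠ ≈ 85.52°
pole (1 + j102·0.02) = 1 + j2.04 → |·| ≈ 2.2719, ∠ ≈ 63.89°
|H| = 0.16 · 12.789 / (2.2719) ≈ 0.90067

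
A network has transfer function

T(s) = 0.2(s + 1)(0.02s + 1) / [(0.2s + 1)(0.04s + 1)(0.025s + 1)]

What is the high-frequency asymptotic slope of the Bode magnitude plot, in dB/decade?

Each pole contributes −20 dB/decade at high frequency; each zero contributes +20 dB/decade.
Net: 2 zero(s) − 3 pole(s) → -20 dB/decade.

-20 dB/decade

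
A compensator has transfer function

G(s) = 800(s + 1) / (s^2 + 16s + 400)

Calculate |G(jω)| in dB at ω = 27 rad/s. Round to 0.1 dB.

At s = jω = j27:
zero (s+1): 1 + j27 → |·| = √(1²+27²) = √730 ≈ 27.019, ∠ = arctan(27/1) ≈ 87.88°
quadratic: (j27)² + 16·j27 + 400 = -329 + j432 → |·| ≈ 543.01, ∠ ≈ 127.29°
|G| = 800 · 27.019 / 543.01 ≈ 39.806
Gain = 20 log₁₀(39.806) ≈ 32.00 dB

32.0 dB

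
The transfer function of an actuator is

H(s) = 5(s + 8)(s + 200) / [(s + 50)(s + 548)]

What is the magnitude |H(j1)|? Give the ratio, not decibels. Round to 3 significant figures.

0.294

At s = jω = j1:
zero (s+8): 8 + j1 → |·| = √(8²+1²) = √65 ≈ 8.0623, ∠ = arctan(1/8) ≈ 7.13°
zero (s+200): 200 + j1 → |·| = √(200²+1²) = √40001 ≈ 200, ∠ = arctan(1/200) ≈ 0.29°
pole (s+50): 50 + j1 → |·| = √(50²+1²) = √2501 ≈ 50.01, ∠ = arctan(1/50) ≈ 1.15°
pole (s+548): 548 + j1 → |·| = √(548²+1²) = √300305 ≈ 548, ∠ = arctan(1/548) ≈ 0.10°
|H| = 5 · 1612.5 / 27405 ≈ 0.2942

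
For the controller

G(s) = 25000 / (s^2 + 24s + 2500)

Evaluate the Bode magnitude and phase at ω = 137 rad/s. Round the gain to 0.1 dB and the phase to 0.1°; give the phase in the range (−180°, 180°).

3.6 dB, -168.6°

At s = jω = j137:
quadratic: (j137)² + 24·j137 + 2500 = -16269 + j3288 → |·| ≈ 16598, ∠ ≈ 168.57°
|G| = 25000 / 16598 ≈ 1.5062
Gain = 20 log₁₀(1.5062) ≈ 3.56 dB
∠G = 0.00° − 168.57° = -168.57°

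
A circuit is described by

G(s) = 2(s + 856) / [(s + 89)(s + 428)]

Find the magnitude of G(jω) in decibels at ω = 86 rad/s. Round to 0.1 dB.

-29.9 dB

At s = jω = j86:
zero (s+856): 856 + j86 → |·| = √(856²+86²) = √740132 ≈ 860.31, ∠ = arctan(86/856) ≈ 5.74°
pole (s+89): 89 + j86 → |·| = √(89²+86²) = √15317 ≈ 123.76, ∠ = arctan(86/89) ≈ 44.02°
pole (s+428): 428 + j86 → |·| = √(428²+86²) = √190580 ≈ 436.55, ∠ = arctan(86/428) ≈ 11.36°
|G| = 2 · 860.31 / 54027 ≈ 0.031847
Gain = 20 log₁₀(0.031847) ≈ -29.94 dB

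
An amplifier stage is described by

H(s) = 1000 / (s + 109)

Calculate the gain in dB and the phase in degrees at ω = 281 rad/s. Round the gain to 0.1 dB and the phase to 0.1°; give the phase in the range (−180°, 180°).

Substitute s = j281:
Numerator: 1000 = 1000 + j0
Denominator: (j281) + 109 = 109 + j281
|N| = √(1000² + 0²) ≈ 1000, ∠N ≈ 0.00°
|D| = √(109² + 281²) ≈ 301.4, ∠D ≈ 68.80°
|H| = 1000 / 301.4 ≈ 3.3179
Gain = 20 log₁₀(3.3179) ≈ 10.42 dB
∠H = 0.00° − 68.80° = -68.80°

10.4 dB, -68.8°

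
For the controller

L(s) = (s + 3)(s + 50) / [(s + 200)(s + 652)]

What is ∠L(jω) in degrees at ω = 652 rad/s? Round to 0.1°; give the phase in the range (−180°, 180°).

At s = jω = j652:
zero (s+3): 3 + j652 → |·| = √(3²+652²) = √425113 ≈ 652.01, ∠ = arctan(652/3) ≈ 89.74°
zero (s+50): 50 + j652 → |·| = √(50²+652²) = √427604 ≈ 653.91, ∠ = arctan(652/50) ≈ 85.61°
pole (s+200): 200 + j652 → |·| = √(200²+652²) = √465104 ≈ 681.99, ∠ = arctan(652/200) ≈ 72.95°
pole (s+652): 652 + j652 → |·| = √(652²+652²) = √850208 ≈ 922.07, ∠ = arctan(652/652) ≈ 45.00°
∠L = 175.35° − 117.95° = 57.40°

57.4°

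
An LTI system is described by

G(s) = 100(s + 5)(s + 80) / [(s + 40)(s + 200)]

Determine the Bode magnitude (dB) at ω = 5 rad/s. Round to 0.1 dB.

16.9 dB

At s = jω = j5:
zero (s+5): 5 + j5 → |·| = √(5²+5²) = √50 ≈ 7.0711, ∠ = arctan(5/5) ≈ 45.00°
zero (s+80): 80 + j5 → |·| = √(80²+5²) = √6425 ≈ 80.156, ∠ = arctan(5/80) ≈ 3.58°
pole (s+40): 40 + j5 → |·| = √(40²+5²) = √1625 ≈ 40.311, ∠ = arctan(5/40) ≈ 7.13°
pole (s+200): 200 + j5 → |·| = √(200²+5²) = √40025 ≈ 200.06, ∠ = arctan(5/200) ≈ 1.43°
|G| = 100 · 566.79 / 8064.6 ≈ 7.0281
Gain = 20 log₁₀(7.0281) ≈ 16.94 dB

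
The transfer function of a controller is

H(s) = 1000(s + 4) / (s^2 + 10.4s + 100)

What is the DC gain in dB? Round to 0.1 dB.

32.0 dB

H(0) = 1000·4 / 100 = 40
20 log₁₀(40) ≈ 32.04 dB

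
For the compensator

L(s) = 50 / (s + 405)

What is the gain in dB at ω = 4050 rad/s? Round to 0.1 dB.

Substitute s = j4050:
Numerator: 50 = 50 + j0
Denominator: (j4050) + 405 = 405 + j4050
|N| = √(50² + 0²) ≈ 50, ∠N ≈ 0.00°
|D| = √(405² + 4050²) ≈ 4070.2, ∠D ≈ 84.29°
|L| = 50 / 4070.2 ≈ 0.012284
Gain = 20 log₁₀(0.012284) ≈ -38.21 dB

-38.2 dB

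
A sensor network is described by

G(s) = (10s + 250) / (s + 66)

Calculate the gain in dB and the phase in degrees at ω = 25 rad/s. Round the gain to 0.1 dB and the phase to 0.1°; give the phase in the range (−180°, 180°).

Substitute s = j25:
Numerator: 10(j25) + 250 = 250 + j250
Denominator: (j25) + 66 = 66 + j25
|N| = √(250² + 250²) ≈ 353.55, ∠N ≈ 45.00°
|D| = √(66² + 25²) ≈ 70.576, ∠D ≈ 20.75°
|G| = 353.55 / 70.576 ≈ 5.0095
Gain = 20 log₁₀(5.0095) ≈ 14.00 dB
∠G = 45.00° − 20.75° = 24.25°

14.0 dB, 24.3°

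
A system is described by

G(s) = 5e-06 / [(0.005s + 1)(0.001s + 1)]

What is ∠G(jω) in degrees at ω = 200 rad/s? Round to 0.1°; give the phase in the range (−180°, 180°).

At ω = 200 rad/s:
pole (1 + j200·0.005) = 1 + j1 → |·| ≈ 1.4142, ∠ ≈ 45.00°
pole (1 + j200·0.001) = 1 + j0.2 → |·| ≈ 1.0198, ∠ ≈ 11.31°
∠G = (0°) − (45.00° + 11.31°) = -56.31°

-56.3°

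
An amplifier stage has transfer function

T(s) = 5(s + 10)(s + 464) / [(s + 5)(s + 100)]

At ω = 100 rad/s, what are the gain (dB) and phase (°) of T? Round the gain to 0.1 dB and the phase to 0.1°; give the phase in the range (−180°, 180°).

At s = jω = j100:
zero (s+10): 10 + j100 → |·| = √(10²+100²) = √10100 ≈ 100.5, ∠ = arctan(100/10) ≈ 84.29°
zero (s+464): 464 + j100 → |·| = √(464²+100²) = √225296 ≈ 474.65, ∠ = arctan(100/464) ≈ 12.16°
pole (s+5): 5 + j100 → |·| = √(5²+100²) = √10025 ≈ 100.12, ∠ = arctan(100/5) ≈ 87.14°
pole (s+100): 100 + j100 → |·| = √(100²+100²) = √20000 ≈ 141.42, ∠ = arctan(100/100) ≈ 45.00°
|T| = 5 · 47702 / 14159 ≈ 16.845
Gain = 20 log₁₀(16.845) ≈ 24.53 dB
∠T = 96.45° − 132.14° = -35.69°

24.5 dB, -35.7°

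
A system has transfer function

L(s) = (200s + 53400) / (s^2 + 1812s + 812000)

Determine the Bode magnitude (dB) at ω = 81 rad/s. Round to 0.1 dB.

Substitute s = j81:
Numerator: 200(j81) + 53400 = 53400 + j16200
Denominator: (j81)^2 + 1812(j81) + 812000 = 805439 + j146772
|N| = √(53400² + 16200²) ≈ 55803, ∠N ≈ 16.88°
|D| = √(805439² + 146772²) ≈ 8.187e+05, ∠D ≈ 10.33°
|L| = 55803 / 8.187e+05 ≈ 0.06816
Gain = 20 log₁₀(0.06816) ≈ -23.33 dB

-23.3 dB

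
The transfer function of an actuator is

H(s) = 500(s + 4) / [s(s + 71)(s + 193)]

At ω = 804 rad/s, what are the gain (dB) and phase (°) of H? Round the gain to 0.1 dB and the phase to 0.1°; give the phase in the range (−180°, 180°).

At s = jω = j804:
zero (s+4): 4 + j804 → |·| = √(4²+804²) = √646432 ≈ 804.01, ∠ = arctan(804/4) ≈ 89.71°
pole (s+71): 71 + j804 → |·| = √(71²+804²) = √651457 ≈ 807.13, ∠ = arctan(804/71) ≈ 84.95°
pole (s+193): 193 + j804 → |·| = √(193²+804²) = √683665 ≈ 826.84, ∠ = arctan(804/193) ≈ 76.50°
pole at origin: |s| = 804, ∠ = 90.00° (in denominator)
|H| = 500 · 804.01 / 5.3656e+08 ≈ 0.00074923
Gain = 20 log₁₀(0.00074923) ≈ -62.51 dB
∠H = 89.71° − 251.45° = -161.74°

-62.5 dB, -161.7°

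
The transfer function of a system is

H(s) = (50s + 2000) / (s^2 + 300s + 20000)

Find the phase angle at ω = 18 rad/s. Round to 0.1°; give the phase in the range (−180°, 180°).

Substitute s = j18:
Numerator: 50(j18) + 2000 = 2000 + j900
Denominator: (j18)^2 + 300(j18) + 20000 = 19676 + j5400
|N| = √(2000² + 900²) ≈ 2193.2, ∠N ≈ 24.23°
|D| = √(19676² + 5400²) ≈ 20404, ∠D ≈ 15.35°
∠H = 24.23° − 15.35° = 8.88°

8.9°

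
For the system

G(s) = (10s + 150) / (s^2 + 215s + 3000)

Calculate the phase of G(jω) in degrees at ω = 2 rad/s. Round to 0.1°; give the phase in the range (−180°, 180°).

-0.6°

Substitute s = j2:
Numerator: 10(j2) + 150 = 150 + j20
Denominator: (j2)^2 + 215(j2) + 3000 = 2996 + j430
|N| = √(150² + 20²) ≈ 151.33, ∠N ≈ 7.59°
|D| = √(2996² + 430²) ≈ 3026.7, ∠D ≈ 8.17°
∠G = 7.59° − 8.17° = -0.58°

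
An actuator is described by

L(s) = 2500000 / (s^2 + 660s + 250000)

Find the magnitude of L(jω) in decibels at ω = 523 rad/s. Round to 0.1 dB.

17.2 dB

At s = jω = j523:
quadratic: (j523)² + 660·j523 + 250000 = -23529 + j345180 → |·| ≈ 3.4598e+05, ∠ ≈ 93.90°
|L| = 2500000 / 3.4598e+05 ≈ 7.2259
Gain = 20 log₁₀(7.2259) ≈ 17.18 dB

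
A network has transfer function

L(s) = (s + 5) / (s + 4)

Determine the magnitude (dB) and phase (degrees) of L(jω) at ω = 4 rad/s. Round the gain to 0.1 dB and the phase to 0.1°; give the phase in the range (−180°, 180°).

1.1 dB, -6.3°

At s = jω = j4:
zero (s+5): 5 + j4 → |·| = √(5²+4²) = √41 ≈ 6.4031, ∠ = arctan(4/5) ≈ 38.66°
pole (s+4): 4 + j4 → |·| = √(4²+4²) = √32 ≈ 5.6569, ∠ = arctan(4/4) ≈ 45.00°
|L| = 1 · 6.4031 / 5.6569 ≈ 1.1319
Gain = 20 log₁₀(1.1319) ≈ 1.08 dB
∠L = 38.66° − 45.00° = -6.34°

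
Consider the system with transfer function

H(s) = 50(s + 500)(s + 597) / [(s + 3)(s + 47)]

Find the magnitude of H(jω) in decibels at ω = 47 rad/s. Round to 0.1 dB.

At s = jω = j47:
zero (s+500): 500 + j47 → |·| = √(500²+47²) = √252209 ≈ 502.2, ∠ = arctan(47/500) ≈ 5.37°
zero (s+597): 597 + j47 → |·| = √(597²+47²) = √358618 ≈ 598.85, ∠ = arctan(47/597) ≈ 4.50°
pole (s+3): 3 + j47 → |·| = √(3²+47²) = √2218 ≈ 47.096, ∠ = arctan(47/3) ≈ 86.35°
pole (s+47): 47 + j47 → |·| = √(47²+47²) = √4418 ≈ 66.468, ∠ = arctan(47/47) ≈ 45.00°
|H| = 50 · 3.0074e+05 / 3130.4 ≈ 4803.5
Gain = 20 log₁₀(4803.5) ≈ 73.63 dB

73.6 dB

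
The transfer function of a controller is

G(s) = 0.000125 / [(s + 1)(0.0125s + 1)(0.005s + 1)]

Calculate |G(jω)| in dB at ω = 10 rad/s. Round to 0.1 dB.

At ω = 10 rad/s:
pole (1 + j10·1) = 1 + j10 → |·| ≈ 10.05, ∠ ≈ 84.29°
pole (1 + j10·0.0125) = 1 + j0.125 → |·| ≈ 1.0078, ∠ ≈ 7.13°
pole (1 + j10·0.005) = 1 + j0.05 → |·| ≈ 1.0012, ∠ ≈ 2.86°
|G| = 0.000125 · 1 / (10.05 · 1.0078 · 1.0012) ≈ 1.2327e-05
Gain = 20 log₁₀(1.2327e-05) ≈ -98.18 dB

-98.2 dB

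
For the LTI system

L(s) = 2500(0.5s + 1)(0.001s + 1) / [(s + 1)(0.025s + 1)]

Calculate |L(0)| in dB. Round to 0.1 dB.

68.0 dB

L(0) = 2500 · 1 / 1 = 2500
20 log₁₀(2500) ≈ 67.96 dB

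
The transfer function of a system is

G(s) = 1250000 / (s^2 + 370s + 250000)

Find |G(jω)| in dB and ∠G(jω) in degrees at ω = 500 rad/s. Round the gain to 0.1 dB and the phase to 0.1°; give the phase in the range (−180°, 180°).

At s = jω = j500:
quadratic: (j500)² + 370·j500 + 250000 = 0 + j185000 → |·| ≈ 1.85e+05, ∠ ≈ 90.00°
|G| = 1250000 / 1.85e+05 ≈ 6.7568
Gain = 20 log₁₀(6.7568) ≈ 16.59 dB
∠G = 0.00° − 90.00° = -90.00°

16.6 dB, -90.0°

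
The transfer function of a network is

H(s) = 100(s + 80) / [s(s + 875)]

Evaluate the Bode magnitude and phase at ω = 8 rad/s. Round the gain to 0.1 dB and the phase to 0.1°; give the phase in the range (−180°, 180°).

1.2 dB, -84.8°

At s = jω = j8:
zero (s+80): 80 + j8 → |·| = √(80²+8²) = √6464 ≈ 80.399, ∠ = arctan(8/80) ≈ 5.71°
pole (s+875): 875 + j8 → |·| = √(875²+8²) = √765689 ≈ 875.04, ∠ = arctan(8/875) ≈ 0.52°
pole at origin: |s| = 8, ∠ = 90.00° (in denominator)
|H| = 100 · 80.399 / 7000.3 ≈ 1.1485
Gain = 20 log₁₀(1.1485) ≈ 1.20 dB
∠H = 5.71° − 90.52° = -84.81°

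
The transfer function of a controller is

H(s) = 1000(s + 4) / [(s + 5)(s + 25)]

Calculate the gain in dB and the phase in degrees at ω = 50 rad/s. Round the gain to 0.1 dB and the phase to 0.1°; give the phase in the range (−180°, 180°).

At s = jω = j50:
zero (s+4): 4 + j50 → |·| = √(4²+50²) = √2516 ≈ 50.16, ∠ = arctan(50/4) ≈ 85.43°
pole (s+5): 5 + j50 → |·| = √(5²+50²) = √2525 ≈ 50.249, ∠ = arctan(50/5) ≈ 84.29°
pole (s+25): 25 + j50 → |·| = √(25²+50²) = √3125 ≈ 55.902, ∠ = arctan(50/25) ≈ 63.43°
|H| = 1000 · 50.16 / 2809 ≈ 17.857
Gain = 20 log₁₀(17.857) ≈ 25.04 dB
∠H = 85.43° − 147.72° = -62.29°

25.0 dB, -62.3°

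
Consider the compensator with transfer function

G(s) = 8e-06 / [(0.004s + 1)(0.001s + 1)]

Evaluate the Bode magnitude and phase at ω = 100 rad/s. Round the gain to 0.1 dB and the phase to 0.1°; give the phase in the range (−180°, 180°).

At ω = 100 rad/s:
pole (1 + j100·0.004) = 1 + j0.4 → |·| ≈ 1.077, ∠ ≈ 21.80°
pole (1 + j100·0.001) = 1 + j0.1 → |·| ≈ 1.005, ∠ ≈ 5.71°
|G| = 8e-06 · 1 / (1.077 · 1.005) ≈ 7.3911e-06
Gain = 20 log₁₀(7.3911e-06) ≈ -102.63 dB
∠G = (0°) − (21.80° + 5.71°) = -27.51°

-102.6 dB, -27.5°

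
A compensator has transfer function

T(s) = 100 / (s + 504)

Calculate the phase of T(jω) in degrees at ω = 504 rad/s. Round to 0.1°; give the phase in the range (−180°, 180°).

At s = jω = j504:
pole (s+504): 504 + j504 → |·| = √(504²+504²) = √508032 ≈ 712.76, ∠ = arctan(504/504) ≈ 45.00°
∠T = 0.00° − 45.00° = -45.00°

-45.0°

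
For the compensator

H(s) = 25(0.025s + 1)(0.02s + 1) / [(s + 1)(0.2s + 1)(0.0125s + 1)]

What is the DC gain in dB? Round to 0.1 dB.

H(0) = 25 · 1 / 1 = 25
20 log₁₀(25) ≈ 27.96 dB

28.0 dB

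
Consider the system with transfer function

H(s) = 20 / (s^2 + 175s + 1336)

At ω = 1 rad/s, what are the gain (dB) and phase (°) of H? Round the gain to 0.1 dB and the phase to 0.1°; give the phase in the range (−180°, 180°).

-36.6 dB, -7.5°

Substitute s = j1:
Numerator: 20 = 20 + j0
Denominator: (j1)^2 + 175(j1) + 1336 = 1335 + j175
|N| = √(20² + 0²) ≈ 20, ∠N ≈ 0.00°
|D| = √(1335² + 175²) ≈ 1346.4, ∠D ≈ 7.47°
|H| = 20 / 1346.4 ≈ 0.014854
Gain = 20 log₁₀(0.014854) ≈ -36.56 dB
∠H = 0.00° − 7.47° = -7.47°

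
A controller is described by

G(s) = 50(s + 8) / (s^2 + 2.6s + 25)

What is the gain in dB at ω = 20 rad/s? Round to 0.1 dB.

9.1 dB

At s = jω = j20:
zero (s+8): 8 + j20 → |·| = √(8²+20²) = √464 ≈ 21.541, ∠ = arctan(20/8) ≈ 68.20°
quadratic: (j20)² + 2.6·j20 + 25 = -375 + j52 → |·| ≈ 378.59, ∠ ≈ 172.11°
|G| = 50 · 21.541 / 378.59 ≈ 2.8449
Gain = 20 log₁₀(2.8449) ≈ 9.08 dB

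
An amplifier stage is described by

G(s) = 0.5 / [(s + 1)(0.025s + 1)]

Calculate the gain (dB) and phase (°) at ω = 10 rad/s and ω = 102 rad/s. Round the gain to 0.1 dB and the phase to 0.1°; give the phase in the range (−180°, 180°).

At ω = 10 rad/s:
pole (1 + j10·1) = 1 + j10 → |·| ≈ 10.05, ∠ ≈ 84.29°
pole (1 + j10·0.025) = 1 + j0.25 → |·| ≈ 1.0308, ∠ ≈ 14.04°
|G| = 0.5 · 1 / (10.05 · 1.0308) ≈ 0.048265
Gain = 20 log₁₀(0.048265) ≈ -26.33 dB
∠G = (0°) − (84.29° + 14.04°) = -98.33°

At ω = 102 rad/s:
pole (1 + j102·1) = 1 + j102 → |·| ≈ 102, ∠ ≈ 89.44°
pole (1 + j102·0.025) = 1 + j2.55 → |·| ≈ 2.7391, ∠ ≈ 68.59°
|G| = 0.5 · 1 / (102 · 2.7391) ≈ 0.0017896
Gain = 20 log₁₀(0.0017896) ≈ -54.94 dB
∠G = (0°) − (89.44° + 68.59°) = -158.03°

ω = 10: -26.3 dB, -98.3°; ω = 102: -54.9 dB, -158.0°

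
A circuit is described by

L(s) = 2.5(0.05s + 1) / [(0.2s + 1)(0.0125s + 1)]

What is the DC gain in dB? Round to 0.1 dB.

L(0) = 2.5 · 1 / 1 = 2.5
20 log₁₀(2.5) ≈ 7.96 dB

8.0 dB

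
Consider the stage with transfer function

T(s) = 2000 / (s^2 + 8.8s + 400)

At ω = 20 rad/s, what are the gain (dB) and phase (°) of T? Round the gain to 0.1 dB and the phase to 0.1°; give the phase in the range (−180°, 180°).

At s = jω = j20:
quadratic: (j20)² + 8.8·j20 + 400 = 0 + j176 → |·| ≈ 176, ∠ ≈ 90.00°
|T| = 2000 / 176 ≈ 11.364
Gain = 20 log₁₀(11.364) ≈ 21.11 dB
∠T = 0.00° − 90.00° = -90.00°

21.1 dB, -90.0°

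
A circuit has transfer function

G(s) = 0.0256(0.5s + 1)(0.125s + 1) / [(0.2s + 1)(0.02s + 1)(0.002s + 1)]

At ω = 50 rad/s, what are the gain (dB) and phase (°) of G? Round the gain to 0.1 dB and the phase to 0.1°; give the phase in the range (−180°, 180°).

-10.9 dB, 33.6°

At ω = 50 rad/s:
zero (1 + j50·0.5) = 1 + j25 → |·| ≈ 25.02, ∠ ≈ 87.71°
zero (1 + j50·0.125) = 1 + j6.25 → |·| ≈ 6.3295, ∠ ≈ 80.91°
pole (1 + j50·0.2) = 1 + j10 → |·| ≈ 10.05, ∠ ≈ 84.29°
pole (1 + j50·0.02) = 1 + j1 → |·| ≈ 1.4142, ∠ ≈ 45.00°
pole (1 + j50·0.002) = 1 + j0.1 → |·| ≈ 1.005, ∠ ≈ 5.71°
|G| = 0.0256 · 25.02 · 6.3295 / (10.05 · 1.4142 · 1.005) ≈ 0.28383
Gain = 20 log₁₀(0.28383) ≈ -10.94 dB
∠G = (87.71° + 80.91°) − (84.29° + 45.00° + 5.71°) = 33.62°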